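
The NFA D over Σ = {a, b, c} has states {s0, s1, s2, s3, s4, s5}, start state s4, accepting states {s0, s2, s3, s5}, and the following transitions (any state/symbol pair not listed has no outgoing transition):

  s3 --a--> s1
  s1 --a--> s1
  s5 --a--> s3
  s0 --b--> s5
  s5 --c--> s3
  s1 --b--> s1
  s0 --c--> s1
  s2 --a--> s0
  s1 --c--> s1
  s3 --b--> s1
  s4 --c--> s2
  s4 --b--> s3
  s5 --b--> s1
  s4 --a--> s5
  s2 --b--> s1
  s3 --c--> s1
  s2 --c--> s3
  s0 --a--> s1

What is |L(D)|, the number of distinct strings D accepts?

10

The useful subgraph on states {s0, s2, s3, s4, s5} is acyclic, so L(D) is finite; the longest accepting path visits 5 useful states, giving maximum string length 4.
Counting accepting paths from s4 by length: 3 of length 1, 4 of length 2, 1 of length 3, 2 of length 4. Total 10.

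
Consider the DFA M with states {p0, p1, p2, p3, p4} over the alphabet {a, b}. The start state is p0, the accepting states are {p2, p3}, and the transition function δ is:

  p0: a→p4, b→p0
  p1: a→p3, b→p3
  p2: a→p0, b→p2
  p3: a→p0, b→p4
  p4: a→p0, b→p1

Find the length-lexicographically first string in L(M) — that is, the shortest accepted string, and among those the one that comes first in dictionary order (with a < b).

A breadth-first search from p0 reaches an accepting state first via the path p0 → p4 → p1 → p3 on input aba.
No string of length < 3 is accepted (BFS exhausts all shorter strings without reaching an accepting state), and aba is the lexicographically least accepting string of length 3.

aba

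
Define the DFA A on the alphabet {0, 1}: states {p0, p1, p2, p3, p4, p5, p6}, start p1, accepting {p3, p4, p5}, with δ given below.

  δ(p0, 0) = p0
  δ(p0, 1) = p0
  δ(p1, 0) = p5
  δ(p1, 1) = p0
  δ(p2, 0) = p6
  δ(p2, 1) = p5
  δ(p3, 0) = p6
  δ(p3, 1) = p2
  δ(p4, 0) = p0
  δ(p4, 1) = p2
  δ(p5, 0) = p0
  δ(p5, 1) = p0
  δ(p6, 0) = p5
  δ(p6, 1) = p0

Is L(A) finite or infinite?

finite

The useful states (reachable from p1 and able to reach an accepting state) are {p1, p5}.
Restricted to these states the transition graph has no cycle, so every accepting path has bounded length and L is finite.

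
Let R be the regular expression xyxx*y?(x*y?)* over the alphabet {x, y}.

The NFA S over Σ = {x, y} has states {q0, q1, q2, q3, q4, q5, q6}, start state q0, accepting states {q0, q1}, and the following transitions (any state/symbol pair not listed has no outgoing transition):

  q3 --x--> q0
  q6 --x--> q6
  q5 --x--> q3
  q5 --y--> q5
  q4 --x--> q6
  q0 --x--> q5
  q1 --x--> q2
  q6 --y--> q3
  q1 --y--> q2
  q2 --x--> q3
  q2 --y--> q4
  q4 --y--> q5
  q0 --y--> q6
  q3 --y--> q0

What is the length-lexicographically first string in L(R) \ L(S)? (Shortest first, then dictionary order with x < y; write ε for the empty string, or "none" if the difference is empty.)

xyx

The string xyx is accepted by R but not by S.
No shorter string lies in the difference, and xyx is the lexicographically first length-3 string in L(R) \ L(S).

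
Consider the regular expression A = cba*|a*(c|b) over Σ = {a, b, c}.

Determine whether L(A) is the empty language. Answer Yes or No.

No

The string b matches the expression, so it belongs to L(A).
Since L(A) contains at least one string, it is not empty.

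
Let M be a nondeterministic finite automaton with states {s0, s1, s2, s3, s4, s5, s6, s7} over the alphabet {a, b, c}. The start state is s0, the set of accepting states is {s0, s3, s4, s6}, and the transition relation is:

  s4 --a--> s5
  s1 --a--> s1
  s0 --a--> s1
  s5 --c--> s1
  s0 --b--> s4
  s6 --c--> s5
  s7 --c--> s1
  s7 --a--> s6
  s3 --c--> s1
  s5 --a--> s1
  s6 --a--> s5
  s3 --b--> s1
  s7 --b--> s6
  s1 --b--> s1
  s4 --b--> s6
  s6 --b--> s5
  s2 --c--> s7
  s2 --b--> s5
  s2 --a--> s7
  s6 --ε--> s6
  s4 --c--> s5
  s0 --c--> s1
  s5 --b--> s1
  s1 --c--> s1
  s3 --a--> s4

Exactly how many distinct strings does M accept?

The useful subgraph on states {s0, s4, s6} is acyclic, so L(M) is finite; the longest accepting path visits 3 useful states, giving maximum string length 2.
Counting accepting paths from s0 by length: 1 of length 0, 1 of length 1, 1 of length 2. Total 3.

3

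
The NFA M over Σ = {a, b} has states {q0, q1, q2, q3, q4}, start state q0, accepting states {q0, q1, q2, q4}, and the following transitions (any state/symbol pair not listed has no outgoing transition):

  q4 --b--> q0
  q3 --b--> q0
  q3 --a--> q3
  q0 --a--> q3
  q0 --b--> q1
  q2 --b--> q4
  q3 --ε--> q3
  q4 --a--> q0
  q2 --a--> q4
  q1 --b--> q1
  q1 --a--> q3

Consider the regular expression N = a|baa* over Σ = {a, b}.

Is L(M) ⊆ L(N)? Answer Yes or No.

The empty string ε is in L(M) but not in L(N).
So L(M) ⊄ L(N).

No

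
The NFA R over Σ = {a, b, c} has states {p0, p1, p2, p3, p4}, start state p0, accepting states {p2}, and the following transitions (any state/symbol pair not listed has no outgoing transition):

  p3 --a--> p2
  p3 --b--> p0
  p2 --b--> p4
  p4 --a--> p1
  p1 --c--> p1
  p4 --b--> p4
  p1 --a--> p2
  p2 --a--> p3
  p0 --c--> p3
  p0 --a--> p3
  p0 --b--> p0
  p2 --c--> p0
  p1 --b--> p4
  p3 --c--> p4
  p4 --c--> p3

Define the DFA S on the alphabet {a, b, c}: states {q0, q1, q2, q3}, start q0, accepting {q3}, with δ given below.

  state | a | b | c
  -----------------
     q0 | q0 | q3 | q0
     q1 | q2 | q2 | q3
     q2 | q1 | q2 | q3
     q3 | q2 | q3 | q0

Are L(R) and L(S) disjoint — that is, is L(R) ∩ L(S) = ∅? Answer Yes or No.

Exploring the product automaton R × S from the start pair (p0, q0), following both machines on each input symbol, reaches 17 state pairs: (p0, q0), (p3, q0), (p0, q3), (p2, q0), (p4, q0), (p3, q2), (p4, q3), (p1, q0), (p2, q1), (p0, q2), (p1, q2), (p4, q2), (p3, q1), (p3, q3), (p1, q3), (p1, q1), (p2, q2).
R accepts in {p2} and S accepts in {q3}; no reachable pair has both components accepting, so no string drives both machines to acceptance simultaneously and L(R) ∩ L(S) = ∅.
So no string is accepted by both, and the intersection is empty.

Yes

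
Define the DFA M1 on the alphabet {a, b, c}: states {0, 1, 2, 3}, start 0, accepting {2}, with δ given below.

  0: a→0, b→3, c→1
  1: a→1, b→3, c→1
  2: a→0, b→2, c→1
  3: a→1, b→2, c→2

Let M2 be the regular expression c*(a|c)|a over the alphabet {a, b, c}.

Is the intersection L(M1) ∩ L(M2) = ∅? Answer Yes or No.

Yes

Converting the expression M2 to a DFA (subset construction, then merging equivalent states) gives the minimal DFA with states {r0, r1, r2, r3}, start state r0, accepting states {r1, r3} and transitions r0: a→r1, b→r2, c→r3; r1: a→r2, b→r2, c→r2; r2: a→r2, b→r2, c→r2; r3: a→r1, b→r2, c→r3.
Exploring the product automaton M1 × M2 from the start pair (0, r0), following both machines on each input symbol, reaches 8 state pairs: (0, r0), (0, r1), (3, r2), (1, r3), (0, r2), (1, r2), (2, r2), (1, r1).
M1 accepts in {2} and M2 accepts in {r1, r3}; no reachable pair has both components accepting, so no string drives both machines to acceptance simultaneously and L(M1) ∩ L(M2) = ∅.
So no string is accepted by both, and the intersection is empty.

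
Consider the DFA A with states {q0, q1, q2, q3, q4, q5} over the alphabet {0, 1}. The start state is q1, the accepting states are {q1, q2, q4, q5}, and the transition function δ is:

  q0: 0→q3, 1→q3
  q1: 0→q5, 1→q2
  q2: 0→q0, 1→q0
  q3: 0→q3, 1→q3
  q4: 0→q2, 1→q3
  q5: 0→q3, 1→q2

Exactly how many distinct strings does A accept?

4

The useful subgraph on states {q1, q2, q5} is acyclic, so L(A) is finite; the longest accepting path visits 3 useful states, giving maximum string length 2.
Counting accepting paths from q1 by length: 1 of length 0, 2 of length 1, 1 of length 2. Total 4.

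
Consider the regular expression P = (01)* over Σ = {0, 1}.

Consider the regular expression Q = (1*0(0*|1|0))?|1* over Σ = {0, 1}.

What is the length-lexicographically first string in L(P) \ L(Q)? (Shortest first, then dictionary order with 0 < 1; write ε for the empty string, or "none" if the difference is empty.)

0101

The string 0101 is accepted by P but not by Q.
No shorter string lies in the difference, and 0101 is the lexicographically first length-4 string in L(P) \ L(Q).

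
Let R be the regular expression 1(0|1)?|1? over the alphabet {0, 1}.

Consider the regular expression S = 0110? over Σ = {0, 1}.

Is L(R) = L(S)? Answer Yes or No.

The empty string ε is accepted by R but rejected by S.
So L(R) ≠ L(S).

No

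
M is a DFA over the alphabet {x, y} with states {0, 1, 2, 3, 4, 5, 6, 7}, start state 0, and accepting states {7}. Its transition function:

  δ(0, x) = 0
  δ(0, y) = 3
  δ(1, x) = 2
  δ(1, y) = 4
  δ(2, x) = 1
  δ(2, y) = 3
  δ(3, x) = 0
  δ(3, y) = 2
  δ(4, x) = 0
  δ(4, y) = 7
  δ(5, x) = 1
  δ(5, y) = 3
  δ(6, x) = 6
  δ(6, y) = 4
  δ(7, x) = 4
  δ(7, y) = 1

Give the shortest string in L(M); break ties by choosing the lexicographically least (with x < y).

A breadth-first search from 0 reaches an accepting state first via the path 0 → 3 → 2 → 1 → 4 → 7 on input yyxyy.
No string of length < 5 is accepted (BFS exhausts all shorter strings without reaching an accepting state), and yyxyy is the lexicographically least accepting string of length 5.

yyxyy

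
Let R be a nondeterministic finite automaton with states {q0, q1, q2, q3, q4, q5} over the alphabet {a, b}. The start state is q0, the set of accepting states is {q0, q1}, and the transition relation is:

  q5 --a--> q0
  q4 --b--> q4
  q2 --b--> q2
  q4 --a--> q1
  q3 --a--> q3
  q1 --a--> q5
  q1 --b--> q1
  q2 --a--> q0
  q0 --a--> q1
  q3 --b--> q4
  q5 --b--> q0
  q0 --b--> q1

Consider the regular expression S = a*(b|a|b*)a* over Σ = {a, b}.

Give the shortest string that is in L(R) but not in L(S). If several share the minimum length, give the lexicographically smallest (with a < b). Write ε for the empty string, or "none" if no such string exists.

bab

The string bab is accepted by R but not by S.
No shorter string lies in the difference, and bab is the lexicographically first length-3 string in L(R) \ L(S).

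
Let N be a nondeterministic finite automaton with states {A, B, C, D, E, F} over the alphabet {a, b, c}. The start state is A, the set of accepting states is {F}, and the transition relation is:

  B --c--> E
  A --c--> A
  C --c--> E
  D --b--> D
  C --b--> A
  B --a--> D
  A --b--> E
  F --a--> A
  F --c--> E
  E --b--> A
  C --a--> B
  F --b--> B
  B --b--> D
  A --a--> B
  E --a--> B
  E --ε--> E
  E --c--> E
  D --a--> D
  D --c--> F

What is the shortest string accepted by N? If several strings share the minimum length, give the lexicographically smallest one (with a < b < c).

A breadth-first search from A reaches an accepting state first via the path A → B → D → F on input aac.
No string of length < 3 is accepted (BFS exhausts all shorter strings without reaching an accepting state), and aac is the lexicographically least accepting string of length 3.

aac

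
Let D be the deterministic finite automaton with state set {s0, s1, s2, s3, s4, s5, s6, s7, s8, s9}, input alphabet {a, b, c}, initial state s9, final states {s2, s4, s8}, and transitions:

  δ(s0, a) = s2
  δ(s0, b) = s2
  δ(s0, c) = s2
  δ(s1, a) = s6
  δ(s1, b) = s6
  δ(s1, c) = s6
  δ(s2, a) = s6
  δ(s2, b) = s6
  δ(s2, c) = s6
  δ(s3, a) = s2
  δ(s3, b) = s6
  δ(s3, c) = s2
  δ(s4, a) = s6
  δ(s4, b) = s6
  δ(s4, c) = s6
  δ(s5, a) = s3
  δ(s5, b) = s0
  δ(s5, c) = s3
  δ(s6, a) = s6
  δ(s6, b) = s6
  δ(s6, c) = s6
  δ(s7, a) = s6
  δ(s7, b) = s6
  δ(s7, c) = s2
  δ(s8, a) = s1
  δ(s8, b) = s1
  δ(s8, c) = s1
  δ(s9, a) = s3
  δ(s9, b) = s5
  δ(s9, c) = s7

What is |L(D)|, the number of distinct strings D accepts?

10

The useful subgraph on states {s0, s2, s3, s5, s7, s9} is acyclic, so L(D) is finite; the longest accepting path visits 4 useful states, giving maximum string length 3.
Counting accepting paths from s9 by length: 3 of length 2, 7 of length 3. Total 10.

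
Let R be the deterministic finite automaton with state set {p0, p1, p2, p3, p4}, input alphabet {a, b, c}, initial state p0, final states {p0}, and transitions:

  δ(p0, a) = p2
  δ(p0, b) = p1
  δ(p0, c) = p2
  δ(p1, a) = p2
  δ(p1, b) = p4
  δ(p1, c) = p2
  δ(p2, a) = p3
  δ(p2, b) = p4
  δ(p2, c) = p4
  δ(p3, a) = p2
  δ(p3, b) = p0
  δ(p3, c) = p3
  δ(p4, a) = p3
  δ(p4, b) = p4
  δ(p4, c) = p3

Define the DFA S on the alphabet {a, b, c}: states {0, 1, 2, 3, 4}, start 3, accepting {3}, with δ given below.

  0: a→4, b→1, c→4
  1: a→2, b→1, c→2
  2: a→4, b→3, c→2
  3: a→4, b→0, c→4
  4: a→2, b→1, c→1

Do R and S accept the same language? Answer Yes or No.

Yes

Exploring the product automaton R × S from the start pair (p0, 3), following both machines on each input symbol, reaches 5 state pairs: (p0, 3), (p2, 4), (p1, 0), (p3, 2), (p4, 1).
R accepts in {p0} and S accepts in {3}. In every reachable pair the two components are either both accepting — (p0, 3) — or both non-accepting, so no string is accepted by exactly one of the machines: L(R) \ L(S) and L(S) \ L(R) are both empty.
Hence every string is accepted by R iff it is accepted by S, and the two languages coincide.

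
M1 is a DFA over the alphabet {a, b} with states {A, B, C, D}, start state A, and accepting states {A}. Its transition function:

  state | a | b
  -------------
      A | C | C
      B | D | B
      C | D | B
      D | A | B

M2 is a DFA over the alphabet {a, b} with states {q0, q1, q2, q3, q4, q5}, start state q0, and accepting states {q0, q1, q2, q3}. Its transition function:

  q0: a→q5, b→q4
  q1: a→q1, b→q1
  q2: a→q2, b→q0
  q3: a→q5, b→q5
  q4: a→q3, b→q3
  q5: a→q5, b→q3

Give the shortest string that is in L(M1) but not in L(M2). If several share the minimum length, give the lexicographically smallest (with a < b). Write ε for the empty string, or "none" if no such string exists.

aaa

The string aaa is accepted by M1 but not by M2.
No shorter string lies in the difference, and aaa is the lexicographically first length-3 string in L(M1) \ L(M2).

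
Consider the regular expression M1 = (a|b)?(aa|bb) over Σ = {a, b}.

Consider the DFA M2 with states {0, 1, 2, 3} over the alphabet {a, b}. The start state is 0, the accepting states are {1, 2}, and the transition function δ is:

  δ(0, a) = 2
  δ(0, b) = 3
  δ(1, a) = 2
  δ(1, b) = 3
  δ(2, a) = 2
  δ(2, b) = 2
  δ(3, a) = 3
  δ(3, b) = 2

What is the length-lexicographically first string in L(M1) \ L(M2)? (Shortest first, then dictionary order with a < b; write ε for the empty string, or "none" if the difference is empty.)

The string baa is accepted by M1 but not by M2.
No shorter string lies in the difference, and baa is the lexicographically first length-3 string in L(M1) \ L(M2).

baa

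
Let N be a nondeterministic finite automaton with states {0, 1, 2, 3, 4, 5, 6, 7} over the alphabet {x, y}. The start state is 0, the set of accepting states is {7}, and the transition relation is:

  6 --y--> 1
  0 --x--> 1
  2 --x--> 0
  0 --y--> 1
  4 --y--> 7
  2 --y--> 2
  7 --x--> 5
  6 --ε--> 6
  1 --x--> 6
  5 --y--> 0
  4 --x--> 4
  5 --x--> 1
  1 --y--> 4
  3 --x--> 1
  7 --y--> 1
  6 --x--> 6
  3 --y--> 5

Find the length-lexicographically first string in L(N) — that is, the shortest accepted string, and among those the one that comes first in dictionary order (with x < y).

A breadth-first search from 0 reaches an accepting state first via the path 0 → 1 → 4 → 7 on input xyy.
No string of length < 3 is accepted (BFS exhausts all shorter strings without reaching an accepting state), and xyy is the lexicographically least accepting string of length 3.

xyy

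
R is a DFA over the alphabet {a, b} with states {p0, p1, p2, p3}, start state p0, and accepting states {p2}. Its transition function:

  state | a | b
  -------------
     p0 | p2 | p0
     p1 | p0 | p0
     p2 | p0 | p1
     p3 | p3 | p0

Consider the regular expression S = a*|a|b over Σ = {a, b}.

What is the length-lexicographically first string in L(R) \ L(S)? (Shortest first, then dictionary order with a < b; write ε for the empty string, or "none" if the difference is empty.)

ba

The string ba is accepted by R but not by S.
No shorter string lies in the difference, and ba is the lexicographically first length-2 string in L(R) \ L(S).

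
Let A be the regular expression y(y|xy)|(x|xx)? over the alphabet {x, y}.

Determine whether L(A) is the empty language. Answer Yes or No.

The empty string ε matches the expression, so it belongs to L(A).
Since L(A) contains at least one string, it is not empty.

No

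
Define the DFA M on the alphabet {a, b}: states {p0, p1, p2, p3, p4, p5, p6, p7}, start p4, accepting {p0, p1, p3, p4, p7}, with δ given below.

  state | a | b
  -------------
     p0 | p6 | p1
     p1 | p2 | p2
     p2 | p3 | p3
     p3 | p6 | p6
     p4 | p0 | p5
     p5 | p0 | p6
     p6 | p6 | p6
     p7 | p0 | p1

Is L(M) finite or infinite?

finite

The useful states (reachable from p4 and able to reach an accepting state) are {p0, p1, p2, p3, p4, p5}.
Restricted to these states the transition graph has no cycle, so every accepting path has bounded length and L is finite.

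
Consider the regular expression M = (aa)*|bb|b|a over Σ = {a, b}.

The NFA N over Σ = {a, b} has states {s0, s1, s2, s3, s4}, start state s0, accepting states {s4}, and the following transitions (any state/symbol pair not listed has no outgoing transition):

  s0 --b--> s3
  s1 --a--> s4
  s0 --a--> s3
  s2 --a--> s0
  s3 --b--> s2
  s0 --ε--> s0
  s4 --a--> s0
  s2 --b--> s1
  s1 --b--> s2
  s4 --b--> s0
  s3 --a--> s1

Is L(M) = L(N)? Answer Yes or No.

No

The empty string ε is accepted by M but rejected by N.
So L(M) ≠ L(N).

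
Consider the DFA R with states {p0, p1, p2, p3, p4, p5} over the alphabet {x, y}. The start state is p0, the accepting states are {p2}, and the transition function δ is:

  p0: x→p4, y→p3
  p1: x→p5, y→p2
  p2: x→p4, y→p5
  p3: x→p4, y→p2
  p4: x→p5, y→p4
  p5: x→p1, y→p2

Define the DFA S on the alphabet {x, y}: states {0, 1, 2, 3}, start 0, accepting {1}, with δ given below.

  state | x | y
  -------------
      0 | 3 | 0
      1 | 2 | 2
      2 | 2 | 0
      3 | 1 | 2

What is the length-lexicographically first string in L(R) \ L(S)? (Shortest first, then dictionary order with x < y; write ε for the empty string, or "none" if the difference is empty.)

yy

The string yy is accepted by R but not by S.
No shorter string lies in the difference, and yy is the lexicographically first length-2 string in L(R) \ L(S).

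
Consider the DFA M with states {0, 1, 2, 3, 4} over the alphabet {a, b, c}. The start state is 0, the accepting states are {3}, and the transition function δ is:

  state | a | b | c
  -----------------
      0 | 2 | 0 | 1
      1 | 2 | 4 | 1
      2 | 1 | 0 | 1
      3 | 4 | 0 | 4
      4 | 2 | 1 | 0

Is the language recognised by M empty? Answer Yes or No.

Yes

The states reachable from the start state are {0, 1, 2, 4}.
None of the accepting states {3} is reachable, so no string is accepted and L(M) = ∅.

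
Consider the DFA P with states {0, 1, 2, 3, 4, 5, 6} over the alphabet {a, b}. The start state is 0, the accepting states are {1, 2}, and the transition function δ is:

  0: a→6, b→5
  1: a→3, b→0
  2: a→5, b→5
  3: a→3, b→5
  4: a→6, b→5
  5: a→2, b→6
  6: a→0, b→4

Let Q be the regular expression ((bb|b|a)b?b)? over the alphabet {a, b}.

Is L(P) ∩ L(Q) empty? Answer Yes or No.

Converting the expression Q to a DFA (subset construction, then merging equivalent states) gives the minimal DFA with states {q0, q1, q2, q3, q4, q5, q6}, start state q0, accepting states {q0, q4, q5, q6} and transitions q0: a→q1, b→q2; q1: a→q3, b→q4; q2: a→q3, b→q5; q3: a→q3, b→q3; q4: a→q3, b→q6; q5: a→q3, b→q4; q6: a→q3, b→q3.
Exploring the product automaton P × Q from the start pair (0, q0), following both machines on each input symbol, reaches 11 state pairs: (0, q0), (6, q1), (5, q2), (0, q3), (4, q4), (2, q3), (6, q5), (6, q3), (5, q3), (5, q6), (4, q3).
P accepts in {1, 2} and Q accepts in {q0, q4, q5, q6}; no reachable pair has both components accepting, so no string drives both machines to acceptance simultaneously and L(P) ∩ L(Q) = ∅.
So no string is accepted by both, and the intersection is empty.

Yes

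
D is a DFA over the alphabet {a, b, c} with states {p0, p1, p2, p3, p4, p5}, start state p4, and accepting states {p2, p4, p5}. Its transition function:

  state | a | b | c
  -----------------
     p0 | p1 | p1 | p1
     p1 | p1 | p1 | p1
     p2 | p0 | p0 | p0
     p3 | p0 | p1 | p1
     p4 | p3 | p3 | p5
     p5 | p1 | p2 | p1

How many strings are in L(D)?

The useful subgraph on states {p2, p4, p5} is acyclic, so L(D) is finite; the longest accepting path visits 3 useful states, giving maximum string length 2.
Counting accepting paths from p4 by length: 1 of length 0, 1 of length 1, 1 of length 2. Total 3.

3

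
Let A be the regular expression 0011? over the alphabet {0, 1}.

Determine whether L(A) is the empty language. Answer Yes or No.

The string 001 matches the expression, so it belongs to L(A).
Since L(A) contains at least one string, it is not empty.

No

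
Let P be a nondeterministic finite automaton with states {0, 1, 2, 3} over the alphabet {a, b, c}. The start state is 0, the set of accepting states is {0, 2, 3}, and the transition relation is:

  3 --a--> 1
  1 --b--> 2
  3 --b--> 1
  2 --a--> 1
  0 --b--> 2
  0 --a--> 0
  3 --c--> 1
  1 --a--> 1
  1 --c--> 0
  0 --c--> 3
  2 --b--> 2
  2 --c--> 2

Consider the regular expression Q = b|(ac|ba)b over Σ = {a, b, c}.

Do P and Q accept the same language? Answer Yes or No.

The empty string ε is accepted by P but rejected by Q.
So L(P) ≠ L(Q).

No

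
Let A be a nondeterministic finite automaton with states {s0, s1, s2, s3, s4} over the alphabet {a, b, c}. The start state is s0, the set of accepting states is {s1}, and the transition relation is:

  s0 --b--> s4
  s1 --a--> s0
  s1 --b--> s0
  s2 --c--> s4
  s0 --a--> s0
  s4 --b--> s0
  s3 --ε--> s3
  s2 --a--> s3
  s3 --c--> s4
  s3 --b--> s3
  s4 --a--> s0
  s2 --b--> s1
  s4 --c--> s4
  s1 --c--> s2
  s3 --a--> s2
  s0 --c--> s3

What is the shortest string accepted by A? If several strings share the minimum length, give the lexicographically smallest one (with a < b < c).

A breadth-first search from s0 reaches an accepting state first via the path s0 → s3 → s2 → s1 on input cab.
No string of length < 3 is accepted (BFS exhausts all shorter strings without reaching an accepting state), and cab is the lexicographically least accepting string of length 3.

cab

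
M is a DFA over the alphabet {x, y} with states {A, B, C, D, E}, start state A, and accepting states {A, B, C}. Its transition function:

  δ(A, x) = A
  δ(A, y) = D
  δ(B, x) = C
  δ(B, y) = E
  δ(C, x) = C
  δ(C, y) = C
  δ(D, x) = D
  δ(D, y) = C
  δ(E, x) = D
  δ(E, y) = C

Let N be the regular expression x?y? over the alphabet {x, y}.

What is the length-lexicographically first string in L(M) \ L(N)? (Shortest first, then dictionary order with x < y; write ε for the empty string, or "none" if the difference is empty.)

The string xx is accepted by M but not by N.
No shorter string lies in the difference, and xx is the lexicographically first length-2 string in L(M) \ L(N).

xx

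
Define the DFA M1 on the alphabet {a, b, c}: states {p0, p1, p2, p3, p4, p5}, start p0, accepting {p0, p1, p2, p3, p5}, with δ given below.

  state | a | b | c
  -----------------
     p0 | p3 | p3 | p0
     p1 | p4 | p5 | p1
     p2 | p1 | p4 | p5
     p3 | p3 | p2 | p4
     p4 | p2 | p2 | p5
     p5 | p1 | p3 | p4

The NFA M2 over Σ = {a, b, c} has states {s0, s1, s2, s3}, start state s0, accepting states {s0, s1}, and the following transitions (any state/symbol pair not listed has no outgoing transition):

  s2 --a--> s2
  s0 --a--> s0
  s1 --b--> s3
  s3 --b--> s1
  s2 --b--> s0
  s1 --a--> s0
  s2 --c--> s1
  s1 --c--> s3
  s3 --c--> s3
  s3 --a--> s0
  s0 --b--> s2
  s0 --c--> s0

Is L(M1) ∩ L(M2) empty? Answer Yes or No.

No

The empty string ε is accepted by both M1 and M2.
Hence L(M1) ∩ L(M2) ≠ ∅.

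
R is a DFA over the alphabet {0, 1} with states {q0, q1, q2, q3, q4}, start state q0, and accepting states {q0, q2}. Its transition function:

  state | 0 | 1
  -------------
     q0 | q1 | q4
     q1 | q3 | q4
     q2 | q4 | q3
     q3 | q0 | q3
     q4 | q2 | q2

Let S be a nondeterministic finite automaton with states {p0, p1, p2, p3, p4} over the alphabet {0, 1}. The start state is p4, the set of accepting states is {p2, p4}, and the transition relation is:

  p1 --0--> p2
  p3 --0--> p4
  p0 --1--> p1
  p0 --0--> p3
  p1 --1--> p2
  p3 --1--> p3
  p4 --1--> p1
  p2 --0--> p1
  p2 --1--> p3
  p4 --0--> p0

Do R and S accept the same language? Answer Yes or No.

Exploring the product automaton R × S from the start pair (q0, p4), following both machines on each input symbol, reaches 5 state pairs: (q0, p4), (q1, p0), (q4, p1), (q3, p3), (q2, p2).
R accepts in {q0, q2} and S accepts in {p2, p4}. In every reachable pair the two components are either both accepting — (q0, p4), (q2, p2) — or both non-accepting, so no string is accepted by exactly one of the machines: L(R) \ L(S) and L(S) \ L(R) are both empty.
Hence every string is accepted by R iff it is accepted by S, and the two languages coincide.

Yes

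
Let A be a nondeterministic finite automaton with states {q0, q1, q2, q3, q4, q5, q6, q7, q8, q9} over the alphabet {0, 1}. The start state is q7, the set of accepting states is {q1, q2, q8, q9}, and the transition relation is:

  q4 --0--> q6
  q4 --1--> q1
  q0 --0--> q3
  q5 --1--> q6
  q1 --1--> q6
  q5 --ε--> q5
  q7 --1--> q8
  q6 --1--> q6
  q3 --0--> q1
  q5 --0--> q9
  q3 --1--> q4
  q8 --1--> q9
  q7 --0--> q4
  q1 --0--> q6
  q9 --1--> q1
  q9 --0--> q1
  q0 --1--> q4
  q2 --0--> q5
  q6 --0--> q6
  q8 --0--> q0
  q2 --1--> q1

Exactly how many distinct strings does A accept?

8

The useful subgraph on states {q0, q1, q3, q4, q7, q8, q9} is acyclic, so L(A) is finite; the longest accepting path visits 6 useful states, giving maximum string length 5.
Counting accepting paths from q7 by length: 1 of length 1, 2 of length 2, 2 of length 3, 2 of length 4, 1 of length 5. Total 8.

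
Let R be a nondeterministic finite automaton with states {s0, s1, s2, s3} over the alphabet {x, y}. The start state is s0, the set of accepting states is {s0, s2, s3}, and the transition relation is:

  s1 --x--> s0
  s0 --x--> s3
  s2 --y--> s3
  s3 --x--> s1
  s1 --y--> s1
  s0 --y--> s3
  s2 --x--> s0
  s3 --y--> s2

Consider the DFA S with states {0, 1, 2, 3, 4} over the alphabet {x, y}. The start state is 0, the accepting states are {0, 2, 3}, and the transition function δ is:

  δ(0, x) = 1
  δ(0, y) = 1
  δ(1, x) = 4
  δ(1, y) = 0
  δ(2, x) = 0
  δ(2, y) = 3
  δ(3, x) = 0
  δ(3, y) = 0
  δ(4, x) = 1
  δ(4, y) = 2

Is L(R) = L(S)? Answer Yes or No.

The string x is accepted by R but rejected by S.
So L(R) ≠ L(S).

No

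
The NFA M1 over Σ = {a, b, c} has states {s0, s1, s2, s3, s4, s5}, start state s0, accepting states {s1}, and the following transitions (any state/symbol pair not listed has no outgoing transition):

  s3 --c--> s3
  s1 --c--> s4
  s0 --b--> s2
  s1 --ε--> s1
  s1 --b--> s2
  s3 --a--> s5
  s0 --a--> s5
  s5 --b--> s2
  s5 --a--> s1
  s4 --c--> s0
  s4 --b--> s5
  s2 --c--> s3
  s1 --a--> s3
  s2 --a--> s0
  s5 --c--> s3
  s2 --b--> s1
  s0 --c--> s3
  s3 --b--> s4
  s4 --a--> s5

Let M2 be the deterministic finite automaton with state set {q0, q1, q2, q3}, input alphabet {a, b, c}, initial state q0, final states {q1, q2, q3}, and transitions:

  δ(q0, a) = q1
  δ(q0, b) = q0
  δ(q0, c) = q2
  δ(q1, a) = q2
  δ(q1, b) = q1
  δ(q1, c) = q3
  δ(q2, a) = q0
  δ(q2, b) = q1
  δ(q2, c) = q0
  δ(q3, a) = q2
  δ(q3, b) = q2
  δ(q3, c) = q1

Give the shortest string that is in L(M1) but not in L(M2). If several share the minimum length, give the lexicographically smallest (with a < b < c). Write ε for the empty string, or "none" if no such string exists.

bb

The string bb is accepted by M1 but not by M2.
No shorter string lies in the difference, and bb is the lexicographically first length-2 string in L(M1) \ L(M2).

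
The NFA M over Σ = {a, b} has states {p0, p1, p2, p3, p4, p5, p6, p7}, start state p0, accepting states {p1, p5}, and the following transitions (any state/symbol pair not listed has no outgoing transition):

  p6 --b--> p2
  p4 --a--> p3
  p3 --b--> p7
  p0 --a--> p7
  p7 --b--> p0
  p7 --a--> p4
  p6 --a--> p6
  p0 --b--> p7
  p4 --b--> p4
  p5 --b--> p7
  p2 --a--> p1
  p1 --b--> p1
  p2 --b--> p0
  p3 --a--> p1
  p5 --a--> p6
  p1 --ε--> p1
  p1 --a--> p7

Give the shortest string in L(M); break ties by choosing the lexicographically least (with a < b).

A breadth-first search from p0 reaches an accepting state first via the path p0 → p7 → p4 → p3 → p1 on input aaaa.
No string of length < 4 is accepted (BFS exhausts all shorter strings without reaching an accepting state), and aaaa is the lexicographically least accepting string of length 4.

aaaa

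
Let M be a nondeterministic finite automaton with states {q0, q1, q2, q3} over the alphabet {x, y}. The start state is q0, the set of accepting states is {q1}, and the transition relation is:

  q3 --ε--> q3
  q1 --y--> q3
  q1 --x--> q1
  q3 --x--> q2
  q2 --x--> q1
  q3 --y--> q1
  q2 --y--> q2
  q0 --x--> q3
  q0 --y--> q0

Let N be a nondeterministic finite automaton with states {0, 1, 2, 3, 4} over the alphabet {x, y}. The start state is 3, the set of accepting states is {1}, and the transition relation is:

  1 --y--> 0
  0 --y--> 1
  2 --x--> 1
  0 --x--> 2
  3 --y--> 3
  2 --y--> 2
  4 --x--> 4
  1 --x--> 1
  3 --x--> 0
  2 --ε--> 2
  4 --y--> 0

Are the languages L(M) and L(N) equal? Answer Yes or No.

Exploring the product automaton M × N from the start pair (q0, 3), following both machines on each input symbol, reaches 4 state pairs: (q0, 3), (q3, 0), (q2, 2), (q1, 1).
M accepts in {q1} and N accepts in {1}. In every reachable pair the two components are either both accepting — (q1, 1) — or both non-accepting, so no string is accepted by exactly one of the machines: L(M) \ L(N) and L(N) \ L(M) are both empty.
Hence every string is accepted by M iff it is accepted by N, and the two languages coincide.

Yes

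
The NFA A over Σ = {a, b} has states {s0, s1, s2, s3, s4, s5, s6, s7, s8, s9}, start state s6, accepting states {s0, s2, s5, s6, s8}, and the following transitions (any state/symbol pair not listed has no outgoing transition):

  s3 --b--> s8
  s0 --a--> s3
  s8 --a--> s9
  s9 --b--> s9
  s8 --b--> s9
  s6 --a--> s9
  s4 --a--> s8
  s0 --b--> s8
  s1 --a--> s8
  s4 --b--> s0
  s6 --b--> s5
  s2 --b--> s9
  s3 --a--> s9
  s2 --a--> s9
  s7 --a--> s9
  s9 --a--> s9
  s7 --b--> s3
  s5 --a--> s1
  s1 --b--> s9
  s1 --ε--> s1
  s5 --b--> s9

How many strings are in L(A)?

3

The useful subgraph on states {s1, s5, s6, s8} is acyclic, so L(A) is finite; the longest accepting path visits 4 useful states, giving maximum string length 3.
Counting accepting paths from s6 by length: 1 of length 0, 1 of length 1, 1 of length 3. Total 3.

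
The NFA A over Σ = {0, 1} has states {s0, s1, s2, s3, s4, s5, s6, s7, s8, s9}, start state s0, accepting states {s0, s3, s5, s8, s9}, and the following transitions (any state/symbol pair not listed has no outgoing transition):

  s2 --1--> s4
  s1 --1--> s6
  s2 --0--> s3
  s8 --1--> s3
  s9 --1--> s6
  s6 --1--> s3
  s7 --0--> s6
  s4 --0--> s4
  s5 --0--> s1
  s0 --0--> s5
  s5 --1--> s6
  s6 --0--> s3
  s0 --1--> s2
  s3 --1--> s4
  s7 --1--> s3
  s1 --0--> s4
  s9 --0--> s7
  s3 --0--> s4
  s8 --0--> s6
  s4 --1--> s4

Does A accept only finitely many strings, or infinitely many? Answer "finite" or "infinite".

The useful states (reachable from s0 and able to reach an accepting state) are {s0, s1, s2, s3, s5, s6}.
Restricted to these states the transition graph has no cycle, so every accepting path has bounded length and L is finite.

finite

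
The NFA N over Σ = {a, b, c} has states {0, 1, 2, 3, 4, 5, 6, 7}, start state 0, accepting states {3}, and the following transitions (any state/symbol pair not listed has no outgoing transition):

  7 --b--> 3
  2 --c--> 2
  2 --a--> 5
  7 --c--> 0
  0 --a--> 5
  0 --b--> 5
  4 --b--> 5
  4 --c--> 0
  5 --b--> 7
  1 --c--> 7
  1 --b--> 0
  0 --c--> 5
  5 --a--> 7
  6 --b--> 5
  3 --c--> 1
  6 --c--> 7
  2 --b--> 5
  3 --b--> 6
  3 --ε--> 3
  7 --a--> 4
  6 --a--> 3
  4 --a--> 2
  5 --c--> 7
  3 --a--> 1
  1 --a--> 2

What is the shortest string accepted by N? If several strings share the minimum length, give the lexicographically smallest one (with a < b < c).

A breadth-first search from 0 reaches an accepting state first via the path 0 → 5 → 7 → 3 on input aab.
No string of length < 3 is accepted (BFS exhausts all shorter strings without reaching an accepting state), and aab is the lexicographically least accepting string of length 3.

aab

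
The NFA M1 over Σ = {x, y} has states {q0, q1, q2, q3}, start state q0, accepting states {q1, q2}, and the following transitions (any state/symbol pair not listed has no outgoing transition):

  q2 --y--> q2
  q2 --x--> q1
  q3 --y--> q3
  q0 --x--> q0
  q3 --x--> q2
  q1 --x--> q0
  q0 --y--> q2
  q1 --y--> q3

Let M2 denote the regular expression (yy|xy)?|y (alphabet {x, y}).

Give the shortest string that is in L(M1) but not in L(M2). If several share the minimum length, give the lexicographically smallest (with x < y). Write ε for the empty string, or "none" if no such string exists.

The string yx is accepted by M1 but not by M2.
No shorter string lies in the difference, and yx is the lexicographically first length-2 string in L(M1) \ L(M2).

yx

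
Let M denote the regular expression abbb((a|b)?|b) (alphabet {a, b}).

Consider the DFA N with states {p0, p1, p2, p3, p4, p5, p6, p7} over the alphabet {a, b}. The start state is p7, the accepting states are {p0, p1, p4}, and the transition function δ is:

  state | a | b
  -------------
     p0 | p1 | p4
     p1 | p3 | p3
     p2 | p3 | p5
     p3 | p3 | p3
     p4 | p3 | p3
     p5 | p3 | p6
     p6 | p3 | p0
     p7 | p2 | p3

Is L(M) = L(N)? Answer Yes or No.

Yes

Converting the expression M to a DFA (subset construction, then merging equivalent states) gives the minimal DFA with states {m0, m1, m2, m3, m4, m5, m6}, start state m0, accepting states {m5, m6} and transitions m0: a→m1, b→m2; m1: a→m2, b→m3; m2: a→m2, b→m2; m3: a→m2, b→m4; m4: a→m2, b→m5; m5: a→m6, b→m6; m6: a→m2, b→m2.
Exploring the product automaton M × N from the start pair (m0, p7), following both machines on each input symbol, reaches 8 state pairs: (m0, p7), (m1, p2), (m2, p3), (m3, p5), (m4, p6), (m5, p0), (m6, p1), (m6, p4).
M accepts in {m5, m6} and N accepts in {p0, p1, p4}. In every reachable pair the two components are either both accepting — (m5, p0), (m6, p1), (m6, p4) — or both non-accepting, so no string is accepted by exactly one of the machines: L(M) \ L(N) and L(N) \ L(M) are both empty.
Hence every string is accepted by M iff it is accepted by N, and the two languages coincide.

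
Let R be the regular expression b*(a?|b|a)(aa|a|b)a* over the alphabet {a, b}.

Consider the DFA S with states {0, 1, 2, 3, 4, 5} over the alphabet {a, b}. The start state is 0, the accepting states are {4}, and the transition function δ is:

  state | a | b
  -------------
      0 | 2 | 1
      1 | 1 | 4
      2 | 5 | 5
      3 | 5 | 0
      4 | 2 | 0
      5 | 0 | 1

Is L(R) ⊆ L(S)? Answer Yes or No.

No

The string a is in L(R) but not in L(S).
So L(R) ⊄ L(S).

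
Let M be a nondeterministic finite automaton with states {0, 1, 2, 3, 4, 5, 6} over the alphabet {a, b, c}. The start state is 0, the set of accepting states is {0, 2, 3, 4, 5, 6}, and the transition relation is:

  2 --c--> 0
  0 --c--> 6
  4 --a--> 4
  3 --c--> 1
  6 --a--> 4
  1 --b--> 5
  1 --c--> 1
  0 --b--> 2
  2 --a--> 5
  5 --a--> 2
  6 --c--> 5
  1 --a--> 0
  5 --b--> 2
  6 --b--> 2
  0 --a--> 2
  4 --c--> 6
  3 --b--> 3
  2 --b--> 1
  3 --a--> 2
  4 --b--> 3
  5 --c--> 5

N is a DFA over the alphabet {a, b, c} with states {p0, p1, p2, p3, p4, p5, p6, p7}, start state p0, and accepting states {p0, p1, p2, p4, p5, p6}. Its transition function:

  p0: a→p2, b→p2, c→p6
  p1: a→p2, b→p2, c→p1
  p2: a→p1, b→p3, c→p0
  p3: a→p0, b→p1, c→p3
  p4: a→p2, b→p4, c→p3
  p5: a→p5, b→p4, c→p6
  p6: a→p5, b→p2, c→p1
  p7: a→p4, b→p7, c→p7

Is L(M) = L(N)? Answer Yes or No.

Exploring the product automaton M × N from the start pair (0, p0), following both machines on each input symbol, reaches 7 state pairs: (0, p0), (2, p2), (6, p6), (5, p1), (1, p3), (4, p5), (3, p4).
M accepts in {0, 2, 3, 4, 5, 6} and N accepts in {p0, p1, p2, p4, p5, p6}. In every reachable pair the two components are either both accepting — (0, p0), (2, p2), (6, p6), (5, p1), (4, p5), (3, p4) — or both non-accepting, so no string is accepted by exactly one of the machines: L(M) \ L(N) and L(N) \ L(M) are both empty.
Hence every string is accepted by M iff it is accepted by N, and the two languages coincide.

Yes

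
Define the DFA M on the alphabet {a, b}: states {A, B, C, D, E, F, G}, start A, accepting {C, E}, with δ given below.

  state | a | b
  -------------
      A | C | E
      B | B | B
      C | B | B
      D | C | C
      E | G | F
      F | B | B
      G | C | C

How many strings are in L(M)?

The useful subgraph on states {A, C, E, G} is acyclic, so L(M) is finite; the longest accepting path visits 4 useful states, giving maximum string length 3.
Counting accepting paths from A by length: 2 of length 1, 2 of length 3. Total 4.

4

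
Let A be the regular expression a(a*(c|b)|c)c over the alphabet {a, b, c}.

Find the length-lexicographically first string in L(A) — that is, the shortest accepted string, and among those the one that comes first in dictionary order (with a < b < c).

abc

By inspection of the expression, no string of length less than 3 matches, and abc is the lexicographically first match of length 3.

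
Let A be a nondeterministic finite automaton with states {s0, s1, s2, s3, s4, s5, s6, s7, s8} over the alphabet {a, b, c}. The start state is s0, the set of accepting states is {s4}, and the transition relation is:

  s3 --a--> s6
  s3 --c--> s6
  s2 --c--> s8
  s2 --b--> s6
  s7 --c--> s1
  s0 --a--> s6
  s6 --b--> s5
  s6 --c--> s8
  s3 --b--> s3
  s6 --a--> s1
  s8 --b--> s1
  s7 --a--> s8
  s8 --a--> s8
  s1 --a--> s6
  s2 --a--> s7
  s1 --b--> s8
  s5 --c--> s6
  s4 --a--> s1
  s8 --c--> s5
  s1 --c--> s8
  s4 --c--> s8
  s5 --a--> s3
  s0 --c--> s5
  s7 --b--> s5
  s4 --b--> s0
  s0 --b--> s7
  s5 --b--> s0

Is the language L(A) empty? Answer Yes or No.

The states reachable from the start state are {s0, s1, s3, s5, s6, s7, s8}.
None of the accepting states {s4} is reachable, so no string is accepted and L(A) = ∅.

Yes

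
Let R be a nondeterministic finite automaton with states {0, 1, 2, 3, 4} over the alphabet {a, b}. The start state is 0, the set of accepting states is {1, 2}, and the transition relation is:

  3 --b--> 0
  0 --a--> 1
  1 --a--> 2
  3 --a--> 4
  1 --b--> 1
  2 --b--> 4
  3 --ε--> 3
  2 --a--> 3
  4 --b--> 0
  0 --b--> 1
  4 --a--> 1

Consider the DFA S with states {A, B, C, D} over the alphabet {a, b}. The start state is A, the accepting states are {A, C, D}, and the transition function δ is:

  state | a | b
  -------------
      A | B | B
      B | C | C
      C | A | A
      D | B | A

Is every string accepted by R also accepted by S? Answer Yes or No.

No

The string a is in L(R) but not in L(S).
So L(R) ⊄ L(S).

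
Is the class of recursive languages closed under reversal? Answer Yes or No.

Yes

Reverse the input on the tape and then run the decider for L; this halts and accepts exactly Lᴿ.
So the recursive languages are closed under reversal.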